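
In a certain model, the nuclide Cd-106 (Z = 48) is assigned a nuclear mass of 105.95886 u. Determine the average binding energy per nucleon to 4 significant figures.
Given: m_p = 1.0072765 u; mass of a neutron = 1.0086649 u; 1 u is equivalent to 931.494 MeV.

7.847 MeV/nucleon

Mass of separated nucleons = 48(1.0072765) + 58(1.0086649) = 48.3492720 + 58.5025642 = 106.8518362 u
Δm = 106.8518362 − 105.95886 = 0.8929762 u
E_B = 0.8929762 × 931.494 = 831.802 MeV
Dividing by A = 106 gives 7.847 MeV per nucleon.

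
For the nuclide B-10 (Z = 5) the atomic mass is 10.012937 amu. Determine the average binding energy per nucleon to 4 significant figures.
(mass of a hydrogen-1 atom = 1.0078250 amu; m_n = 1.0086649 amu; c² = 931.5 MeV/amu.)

Total constituent mass: 5 × 1.0078250 + 5 × 1.0086649 = 10.0824495 amu
The mass defect is 10.0824495 − 10.012937 = 0.0695125 amu.
E_B = 0.0695125 × 931.5 = 64.7509 MeV
BE/A = 64.7509 MeV / 10 = 6.475 MeV/nucleon

6.475 MeV/nucleon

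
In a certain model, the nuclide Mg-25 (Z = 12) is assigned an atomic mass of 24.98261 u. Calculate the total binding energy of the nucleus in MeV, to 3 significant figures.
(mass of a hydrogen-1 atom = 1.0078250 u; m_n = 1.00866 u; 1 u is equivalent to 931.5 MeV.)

Z = 12, so N = A − Z = 25 − 12 = 13.
Total constituent mass: 12 × 1.0078250 + 13 × 1.00866 = 25.2064800 u
The mass defect is 25.2064800 − 24.98261 = 0.2238700 u.
Converting to energy: 0.2238700 u × 931.5 MeV/u = 208.535 MeV

209 MeV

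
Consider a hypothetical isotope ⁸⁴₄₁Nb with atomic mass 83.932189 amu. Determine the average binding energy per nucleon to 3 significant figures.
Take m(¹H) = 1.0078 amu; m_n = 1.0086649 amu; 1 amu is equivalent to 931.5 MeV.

Total constituent mass: 41 × 1.0078 + 43 × 1.0086649 = 84.6923907 amu
The mass defect is 84.6923907 − 83.932189 = 0.7602017 amu.
E_B = 0.7602017 × 931.5 = 708.128 MeV
Per nucleon: 708.128 / 84 = 8.430 MeV

8.43 MeV/nucleon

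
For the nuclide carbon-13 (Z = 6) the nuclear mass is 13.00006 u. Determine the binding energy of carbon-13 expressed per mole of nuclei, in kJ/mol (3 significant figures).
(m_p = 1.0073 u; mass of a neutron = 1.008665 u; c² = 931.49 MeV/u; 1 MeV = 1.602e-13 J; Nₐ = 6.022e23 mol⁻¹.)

9.38e+09 kJ/mol

Total constituent mass: 6 × 1.0073 + 7 × 1.008665 = 13.104455 u
Δm = 13.104455 − 13.00006 = 0.104395 u
E_B = 0.104395 × 931.49 = 97.2429 MeV
Per nucleus in joules: 97.2429 MeV × 1.602e-13 J/MeV = 1.5578e-11 J
Per mole: 1.5578e-11 J × 6.022e23 mol⁻¹ = 9.3811e+12 J/mol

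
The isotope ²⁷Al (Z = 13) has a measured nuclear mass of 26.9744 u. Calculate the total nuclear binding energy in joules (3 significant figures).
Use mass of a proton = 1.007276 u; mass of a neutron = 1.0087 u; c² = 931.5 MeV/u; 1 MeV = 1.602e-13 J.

3.61e-11 J

With 13 protons and 14 neutrons (A = 27):
Σm = 13·m_p + 14·m_n = 13.094588 + 14.1218 = 27.216388 u
Mass defect Δm = 27.216388 − 26.9744 = 0.241988 u
Converting to energy: 0.241988 u × 931.5 MeV/u = 225.412 MeV
In joules: 225.412 MeV × 1.602e-13 J/MeV = 3.6111e-11 J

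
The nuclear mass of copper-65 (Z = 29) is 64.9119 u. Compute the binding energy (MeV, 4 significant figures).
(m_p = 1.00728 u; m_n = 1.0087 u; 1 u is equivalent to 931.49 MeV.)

570.5 MeV

Σm = 29·m_p + 36·m_n = 29.21112 + 36.3132 = 65.52432 u
The mass defect is 65.52432 − 64.9119 = 0.61242 u.
Converting to energy: 0.61242 u × 931.49 MeV/u = 570.463 MeV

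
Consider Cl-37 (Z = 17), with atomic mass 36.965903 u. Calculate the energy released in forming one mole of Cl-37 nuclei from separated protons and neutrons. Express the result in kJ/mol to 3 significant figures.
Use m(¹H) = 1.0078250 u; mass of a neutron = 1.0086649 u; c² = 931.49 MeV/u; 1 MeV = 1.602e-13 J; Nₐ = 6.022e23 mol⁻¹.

The nucleus contains 17 protons and 37 − 17 = 20 neutrons.
Σm = 17·m(¹H) + 20·m_n = 17.1330250 + 20.1732980 = 37.3063230 u
Δm = 37.3063230 − 36.965903 = 0.3404200 u
Binding energy = Δm·c² = 0.3404200 × 931.49 MeV/u = 317.098 MeV
Per nucleus in joules: 317.098 MeV × 1.602e-13 J/MeV = 5.0799e-11 J
Per mole: 5.0799e-11 J × 6.022e23 mol⁻¹ = 3.0591e+13 J/mol

3.06e+10 kJ/mol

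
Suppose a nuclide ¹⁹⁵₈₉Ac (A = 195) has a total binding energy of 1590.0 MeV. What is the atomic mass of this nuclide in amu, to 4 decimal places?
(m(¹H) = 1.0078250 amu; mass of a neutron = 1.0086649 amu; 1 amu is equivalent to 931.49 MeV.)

Mass defect = 1590.0 MeV / (931.49 MeV/amu) = 1.706943 amu
Constituent mass = 89(1.0078250) + 106(1.0086649) = 196.6149044 amu
Atomic mass = 196.6149044 − 1.706943 = 194.9079614 amu ≈ 194.9080 amu (to 4 decimal places)

194.9080 amu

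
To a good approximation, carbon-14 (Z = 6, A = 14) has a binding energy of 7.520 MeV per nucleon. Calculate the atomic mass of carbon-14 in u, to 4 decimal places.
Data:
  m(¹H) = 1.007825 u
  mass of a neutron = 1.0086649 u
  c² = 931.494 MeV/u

Total binding energy = 14 × 7.520 = 105.280 MeV
Mass defect = 105.280 MeV / (931.494 MeV/u) = 0.113023 u
Constituent mass = 6(1.007825) + 8(1.0086649) = 14.1162692 u
Atomic mass = 14.1162692 − 0.113023 = 14.0032462 u ≈ 14.0032 u (to 4 decimal places)

14.0032 u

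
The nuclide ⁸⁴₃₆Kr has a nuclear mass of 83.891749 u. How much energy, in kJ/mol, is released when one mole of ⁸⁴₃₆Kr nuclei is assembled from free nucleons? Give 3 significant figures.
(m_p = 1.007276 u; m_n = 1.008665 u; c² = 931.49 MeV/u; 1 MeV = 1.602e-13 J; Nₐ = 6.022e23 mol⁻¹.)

7.06e+10 kJ/mol

Σm = 36·m_p + 48·m_n = 36.261936 + 48.415920 = 84.677856 u
Δm = 84.677856 − 83.891749 = 0.786107 u
Converting to energy: 0.786107 u × 931.49 MeV/u = 732.251 MeV
Per nucleus in joules: 732.251 MeV × 1.602e-13 J/MeV = 1.1731e-10 J
Per mole: 1.1731e-10 J × 6.022e23 mol⁻¹ = 7.0644e+13 J/mol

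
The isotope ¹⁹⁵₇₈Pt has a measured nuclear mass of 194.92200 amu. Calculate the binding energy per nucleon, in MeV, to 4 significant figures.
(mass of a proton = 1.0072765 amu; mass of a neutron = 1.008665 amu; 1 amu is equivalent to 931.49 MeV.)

7.927 MeV/nucleon

Z = 78, so N = A − Z = 195 − 78 = 117.
Total constituent mass: 78 × 1.0072765 + 117 × 1.008665 = 196.5813720 amu
Mass defect Δm = 196.5813720 − 194.92200 = 1.6593720 amu
Binding energy = Δm·c² = 1.6593720 × 931.49 MeV/amu = 1545.69 MeV
BE/A = 1545.69 MeV / 195 = 7.927 MeV/nucleon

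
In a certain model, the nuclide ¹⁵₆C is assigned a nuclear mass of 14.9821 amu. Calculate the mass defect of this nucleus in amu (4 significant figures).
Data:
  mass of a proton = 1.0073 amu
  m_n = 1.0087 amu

0.1400 amu

Total constituent mass: 6 × 1.0073 + 9 × 1.0087 = 15.1221 amu
The mass defect is 15.1221 − 14.9821 = 0.1400 amu.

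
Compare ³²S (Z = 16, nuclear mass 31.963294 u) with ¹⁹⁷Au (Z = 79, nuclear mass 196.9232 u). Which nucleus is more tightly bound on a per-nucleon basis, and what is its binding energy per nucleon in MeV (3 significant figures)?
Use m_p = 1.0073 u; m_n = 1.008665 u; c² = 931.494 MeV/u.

³²S: Σm = 16(1.0073) + 16(1.008665) = 32.255440 u; Δm = 0.292146 u; E_B = 272.13 MeV; E_B/A = 8.504 MeV
¹⁹⁷Au: Σm = 79(1.0073) + 118(1.008665) = 198.599170 u; Δm = 1.675970 u; E_B = 1561.156 MeV; E_B/A = 7.9246 MeV
³²S has the higher binding energy per nucleon, so it is the more tightly bound nucleus.

³²S; 8.50 MeV/nucleon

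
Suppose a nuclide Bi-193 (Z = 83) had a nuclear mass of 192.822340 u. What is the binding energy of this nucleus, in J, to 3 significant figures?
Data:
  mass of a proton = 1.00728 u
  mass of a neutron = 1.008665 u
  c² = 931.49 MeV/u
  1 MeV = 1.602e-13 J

With 83 protons and 110 neutrons (A = 193):
Total constituent mass: 83 × 1.00728 + 110 × 1.008665 = 194.557390 u
The mass defect is 194.557390 − 192.822340 = 1.735050 u.
Binding energy = Δm·c² = 1.735050 × 931.49 MeV/u = 1616.18 MeV
In joules: 1616.18 MeV × 1.602e-13 J/MeV = 2.5891e-10 J

2.59e-10 J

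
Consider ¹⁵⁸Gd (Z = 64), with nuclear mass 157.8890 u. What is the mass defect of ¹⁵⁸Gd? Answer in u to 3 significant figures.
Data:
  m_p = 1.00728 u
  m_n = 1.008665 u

1.39 u

Z = 64, so N = A − Z = 158 − 64 = 94.
Total constituent mass: 64 × 1.00728 + 94 × 1.008665 = 159.280430 u
Δm = 159.280430 − 157.8890 = 1.391430 u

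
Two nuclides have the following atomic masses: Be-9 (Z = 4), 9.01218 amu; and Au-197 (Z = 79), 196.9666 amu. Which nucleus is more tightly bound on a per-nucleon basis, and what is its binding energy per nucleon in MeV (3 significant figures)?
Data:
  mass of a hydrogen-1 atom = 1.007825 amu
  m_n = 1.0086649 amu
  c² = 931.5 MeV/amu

Au-197; 7.92 MeV/nucleon

Be-9: Σm = 4(1.007825) + 5(1.0086649) = 9.0746245 amu; Δm = 0.0624445 amu; E_B = 58.167 MeV; E_B/A = 6.463 MeV
Au-197: Σm = 79(1.007825) + 118(1.0086649) = 198.6406332 amu; Δm = 1.6740332 amu; E_B = 1559.4 MeV; E_B/A = 7.916 MeV
Au-197 has the higher binding energy per nucleon, so it is the more tightly bound nucleus.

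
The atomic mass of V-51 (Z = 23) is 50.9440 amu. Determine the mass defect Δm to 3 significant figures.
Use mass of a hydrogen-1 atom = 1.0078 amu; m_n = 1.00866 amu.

0.478 amu

With 23 protons and 28 neutrons (A = 51):
Mass of separated nucleons = 23(1.0078) + 28(1.00866) = 23.1794 + 28.24248 = 51.42188 amu
The mass defect is 51.42188 − 50.9440 = 0.47788 amu.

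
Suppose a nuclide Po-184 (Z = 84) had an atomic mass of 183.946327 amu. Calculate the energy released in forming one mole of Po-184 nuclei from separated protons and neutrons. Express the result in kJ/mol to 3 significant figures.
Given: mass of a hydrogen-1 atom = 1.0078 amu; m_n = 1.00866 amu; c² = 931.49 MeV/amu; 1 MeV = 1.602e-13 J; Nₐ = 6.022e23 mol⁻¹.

1.42e+11 kJ/mol

With 84 protons and 100 neutrons (A = 184):
Mass of separated nucleons = 84(1.0078) + 100(1.00866) = 84.6552 + 100.86600 = 185.52120 amu
Δm = 185.52120 − 183.946327 = 1.574873 amu
Binding energy = Δm·c² = 1.574873 × 931.49 MeV/amu = 1466.98 MeV
Per nucleus in joules: 1466.98 MeV × 1.602e-13 J/MeV = 2.3501e-10 J
Per mole: 2.3501e-10 J × 6.022e23 mol⁻¹ = 1.4152e+14 J/mol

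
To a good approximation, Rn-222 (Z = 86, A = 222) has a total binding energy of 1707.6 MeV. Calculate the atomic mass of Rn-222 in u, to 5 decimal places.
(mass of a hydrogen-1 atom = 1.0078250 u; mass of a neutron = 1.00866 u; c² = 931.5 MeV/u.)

222.01754 u

Mass defect = 1707.6 MeV / (931.5 MeV/u) = 1.8331723 u
Constituent mass = 86(1.0078250) + 136(1.00866) = 223.8507100 u
Atomic mass = 223.8507100 − 1.8331723 = 222.0175377 u ≈ 222.01754 u (to 5 decimal places)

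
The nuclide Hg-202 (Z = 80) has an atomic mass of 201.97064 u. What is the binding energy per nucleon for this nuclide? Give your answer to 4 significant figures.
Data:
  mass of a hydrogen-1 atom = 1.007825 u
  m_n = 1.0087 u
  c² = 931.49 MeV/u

Mass of separated nucleons = 80(1.007825) + 122(1.0087) = 80.626000 + 123.0614 = 203.687400 u
The mass defect is 203.687400 − 201.97064 = 1.716760 u.
Converting to energy: 1.716760 u × 931.49 MeV/u = 1599.14 MeV
BE/A = 1599.14 MeV / 202 = 7.917 MeV/nucleon

7.917 MeV/nucleon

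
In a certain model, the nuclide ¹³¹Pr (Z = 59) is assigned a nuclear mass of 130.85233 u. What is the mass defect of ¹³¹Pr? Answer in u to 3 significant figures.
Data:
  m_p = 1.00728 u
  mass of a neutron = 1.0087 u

The nucleus contains 59 protons and 131 − 59 = 72 neutrons.
Σm = 59·m_p + 72·m_n = 59.42952 + 72.6264 = 132.05592 u
The mass defect is 132.05592 − 130.85233 = 1.20359 u.

1.20 u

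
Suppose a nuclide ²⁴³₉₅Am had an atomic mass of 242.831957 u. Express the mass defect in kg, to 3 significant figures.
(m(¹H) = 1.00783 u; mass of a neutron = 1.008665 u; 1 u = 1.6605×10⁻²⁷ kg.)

3.64e-27 kg

Σm = 95·m(¹H) + 148·m_n = 95.74385 + 149.282420 = 245.026270 u
The mass defect is 245.026270 − 242.831957 = 2.194313 u.
In SI units: 2.194313 u × 1.6605×10⁻²⁷ kg/u = 3.6437e-27 kg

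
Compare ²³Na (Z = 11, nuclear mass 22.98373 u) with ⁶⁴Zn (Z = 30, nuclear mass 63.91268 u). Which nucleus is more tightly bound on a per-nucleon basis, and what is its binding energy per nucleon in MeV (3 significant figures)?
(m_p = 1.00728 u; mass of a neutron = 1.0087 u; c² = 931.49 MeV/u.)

⁶⁴Zn; 8.75 MeV/nucleon

²³Na: Σm = 11(1.00728) + 12(1.0087) = 23.18448 u; Δm = 0.20075 u; E_B = 187.00 MeV; E_B/A = 8.130 MeV
⁶⁴Zn: Σm = 30(1.00728) + 34(1.0087) = 64.51420 u; Δm = 0.60152 u; E_B = 560.31 MeV; E_B/A = 8.7548 MeV
⁶⁴Zn has the higher binding energy per nucleon, so it is the more tightly bound nucleus.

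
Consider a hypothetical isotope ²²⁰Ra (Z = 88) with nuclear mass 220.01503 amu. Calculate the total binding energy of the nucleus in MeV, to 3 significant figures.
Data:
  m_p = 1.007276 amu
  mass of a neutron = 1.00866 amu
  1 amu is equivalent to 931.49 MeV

1650 MeV

The nucleus contains 88 protons and 220 − 88 = 132 neutrons.
Mass of separated nucleons = 88(1.007276) + 132(1.00866) = 88.640288 + 133.14312 = 221.783408 amu
Δm = 221.783408 − 220.01503 = 1.768378 amu
Binding energy = Δm·c² = 1.768378 × 931.49 MeV/amu = 1647.23 MeV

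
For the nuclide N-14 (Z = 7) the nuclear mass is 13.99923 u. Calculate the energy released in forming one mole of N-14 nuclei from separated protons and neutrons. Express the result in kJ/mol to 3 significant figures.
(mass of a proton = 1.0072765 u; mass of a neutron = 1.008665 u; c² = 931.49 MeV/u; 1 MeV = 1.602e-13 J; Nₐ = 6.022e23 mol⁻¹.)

With 7 protons and 7 neutrons (A = 14):
Mass of separated nucleons = 7(1.0072765) + 7(1.008665) = 7.0509355 + 7.060655 = 14.1115905 u
Δm = 14.1115905 − 13.99923 = 0.1123605 u
Converting to energy: 0.1123605 u × 931.49 MeV/u = 104.663 MeV
Per nucleus in joules: 104.663 MeV × 1.602e-13 J/MeV = 1.6767e-11 J
Per mole: 1.6767e-11 J × 6.022e23 mol⁻¹ = 1.0097e+13 J/mol

1.01e+10 kJ/mol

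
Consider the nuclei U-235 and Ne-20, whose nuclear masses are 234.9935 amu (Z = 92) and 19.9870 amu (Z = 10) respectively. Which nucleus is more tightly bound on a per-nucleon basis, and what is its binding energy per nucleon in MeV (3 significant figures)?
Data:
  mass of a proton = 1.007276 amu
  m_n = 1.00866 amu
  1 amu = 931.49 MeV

U-235: Σm = 92(1.007276) + 143(1.00866) = 236.907772 amu; Δm = 1.914272 amu; E_B = 1783.1 MeV; E_B/A = 7.588 MeV
Ne-20: Σm = 10(1.007276) + 10(1.00866) = 20.159360 amu; Δm = 0.172360 amu; E_B = 160.55 MeV; E_B/A = 8.028 MeV
Ne-20 has the higher binding energy per nucleon, so it is the more tightly bound nucleus.

Ne-20; 8.03 MeV/nucleon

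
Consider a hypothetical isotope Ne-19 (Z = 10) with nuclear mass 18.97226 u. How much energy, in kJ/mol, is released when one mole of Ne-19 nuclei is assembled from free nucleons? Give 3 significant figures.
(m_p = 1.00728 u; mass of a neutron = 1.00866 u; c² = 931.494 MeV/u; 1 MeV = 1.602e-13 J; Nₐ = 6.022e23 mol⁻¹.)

1.60e+10 kJ/mol

The nucleus contains 10 protons and 19 − 10 = 9 neutrons.
Σm = 10·m_p + 9·m_n = 10.07280 + 9.07794 = 19.15074 u
The mass defect is 19.15074 − 18.97226 = 0.17848 u.
Binding energy = Δm·c² = 0.17848 × 931.494 MeV/u = 166.253 MeV
Per nucleus in joules: 166.253 MeV × 1.602e-13 J/MeV = 2.6634e-11 J
Per mole: 2.6634e-11 J × 6.022e23 mol⁻¹ = 1.6039e+13 J/mol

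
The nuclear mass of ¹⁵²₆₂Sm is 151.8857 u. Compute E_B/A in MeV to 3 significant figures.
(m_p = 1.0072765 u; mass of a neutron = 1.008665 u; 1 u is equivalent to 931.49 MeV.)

8.24 MeV/nucleon

With 62 protons and 90 neutrons (A = 152):
Total constituent mass: 62 × 1.0072765 + 90 × 1.008665 = 153.2309930 u
Mass defect Δm = 153.2309930 − 151.8857 = 1.3452930 u
Binding energy = Δm·c² = 1.3452930 × 931.49 MeV/u = 1253.13 MeV
BE/A = 1253.13 MeV / 152 = 8.244 MeV/nucleon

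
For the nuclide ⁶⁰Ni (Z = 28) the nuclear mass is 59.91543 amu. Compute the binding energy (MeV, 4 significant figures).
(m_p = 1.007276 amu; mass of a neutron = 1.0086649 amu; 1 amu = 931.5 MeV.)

With 28 protons and 32 neutrons (A = 60):
Mass of separated nucleons = 28(1.007276) + 32(1.0086649) = 28.203728 + 32.2772768 = 60.4810048 amu
Δm = 60.4810048 − 59.91543 = 0.5655748 amu
Converting to energy: 0.5655748 amu × 931.5 MeV/amu = 526.833 MeV

526.8 MeV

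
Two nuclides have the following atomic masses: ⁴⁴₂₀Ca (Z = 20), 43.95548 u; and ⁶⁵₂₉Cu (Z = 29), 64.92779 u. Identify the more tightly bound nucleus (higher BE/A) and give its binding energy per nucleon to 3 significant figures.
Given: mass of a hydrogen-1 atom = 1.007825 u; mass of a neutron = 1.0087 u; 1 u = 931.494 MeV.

⁶⁵₂₉Cu; 8.78 MeV/nucleon

⁴⁴₂₀Ca: Σm = 20(1.007825) + 24(1.0087) = 44.365300 u; Δm = 0.409820 u; E_B = 381.74 MeV; E_B/A = 8.676 MeV
⁶⁵₂₉Cu: Σm = 29(1.007825) + 36(1.0087) = 65.540125 u; Δm = 0.612335 u; E_B = 570.39 MeV; E_B/A = 8.775 MeV
⁶⁵₂₉Cu has the higher binding energy per nucleon, so it is the more tightly bound nucleus.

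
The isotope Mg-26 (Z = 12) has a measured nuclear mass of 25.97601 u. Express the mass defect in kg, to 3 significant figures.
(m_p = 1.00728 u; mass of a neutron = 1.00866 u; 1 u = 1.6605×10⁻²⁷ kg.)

3.86e-28 kg

The nucleus contains 12 protons and 26 − 12 = 14 neutrons.
Σm = 12·m_p + 14·m_n = 12.08736 + 14.12124 = 26.20860 u
Mass defect Δm = 26.20860 − 25.97601 = 0.23259 u
In SI units: 0.23259 u × 1.6605×10⁻²⁷ kg/u = 3.8622e-28 kg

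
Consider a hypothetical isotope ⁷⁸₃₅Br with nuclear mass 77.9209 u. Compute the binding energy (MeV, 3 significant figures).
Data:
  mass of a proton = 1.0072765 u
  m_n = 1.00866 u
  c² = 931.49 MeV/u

658 MeV

Σm = 35·m_p + 43·m_n = 35.2546775 + 43.37238 = 78.6270575 u
Mass defect Δm = 78.6270575 − 77.9209 = 0.7061575 u
Binding energy = Δm·c² = 0.7061575 × 931.49 MeV/u = 657.779 MeV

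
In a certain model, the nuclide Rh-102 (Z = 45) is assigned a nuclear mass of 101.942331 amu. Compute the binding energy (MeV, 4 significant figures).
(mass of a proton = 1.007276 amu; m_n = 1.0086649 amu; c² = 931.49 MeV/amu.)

818.8 MeV

Σm = 45·m_p + 57·m_n = 45.327420 + 57.4938993 = 102.8213193 amu
Mass defect Δm = 102.8213193 − 101.942331 = 0.8789883 amu
Converting to energy: 0.8789883 amu × 931.49 MeV/amu = 818.769 MeV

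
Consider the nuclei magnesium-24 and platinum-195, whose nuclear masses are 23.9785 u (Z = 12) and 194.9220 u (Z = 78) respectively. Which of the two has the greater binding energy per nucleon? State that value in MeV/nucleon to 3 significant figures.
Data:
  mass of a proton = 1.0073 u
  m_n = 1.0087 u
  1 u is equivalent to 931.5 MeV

magnesium-24; 8.29 MeV/nucleon

magnesium-24: Σm = 12(1.0073) + 12(1.0087) = 24.1920 u; Δm = 0.2135 u; E_B = 198.875 MeV; E_B/A = 8.286 MeV
platinum-195: Σm = 78(1.0073) + 117(1.0087) = 196.5873 u; Δm = 1.6653 u; E_B = 1551.2 MeV; E_B/A = 7.955 MeV
magnesium-24 has the higher binding energy per nucleon, so it is the more tightly bound nucleus.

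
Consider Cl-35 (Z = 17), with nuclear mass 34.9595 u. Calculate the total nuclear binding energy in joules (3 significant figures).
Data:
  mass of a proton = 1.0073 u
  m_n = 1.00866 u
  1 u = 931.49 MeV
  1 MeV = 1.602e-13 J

4.78e-11 J

The nucleus contains 17 protons and 35 − 17 = 18 neutrons.
Total constituent mass: 17 × 1.0073 + 18 × 1.00866 = 35.27998 u
Mass defect Δm = 35.27998 − 34.9595 = 0.32048 u
Converting to energy: 0.32048 u × 931.49 MeV/u = 298.524 MeV
In joules: 298.524 MeV × 1.602e-13 J/MeV = 4.7824e-11 J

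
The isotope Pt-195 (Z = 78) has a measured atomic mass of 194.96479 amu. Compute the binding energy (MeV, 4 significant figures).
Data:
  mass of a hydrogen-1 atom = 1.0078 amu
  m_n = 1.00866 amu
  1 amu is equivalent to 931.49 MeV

The nucleus contains 78 protons and 195 − 78 = 117 neutrons.
Mass of separated nucleons = 78(1.0078) + 117(1.00866) = 78.6084 + 118.01322 = 196.62162 amu
Δm = 196.62162 − 194.96479 = 1.65683 amu
E_B = 1.65683 × 931.49 = 1543.32 MeV

1543 MeV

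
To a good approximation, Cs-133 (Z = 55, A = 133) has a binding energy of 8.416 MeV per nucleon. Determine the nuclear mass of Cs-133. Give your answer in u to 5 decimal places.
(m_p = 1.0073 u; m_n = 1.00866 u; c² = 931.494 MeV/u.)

132.87533 u

Total binding energy = 133 × 8.416 = 1119.328 MeV
Mass defect = 1119.328 MeV / (931.494 MeV/u) = 1.2016481 u
Constituent mass = 55(1.0073) + 78(1.00866) = 134.07698 u
Nuclear mass = 134.07698 − 1.2016481 = 132.8753319 u ≈ 132.87533 u (to 5 decimal places)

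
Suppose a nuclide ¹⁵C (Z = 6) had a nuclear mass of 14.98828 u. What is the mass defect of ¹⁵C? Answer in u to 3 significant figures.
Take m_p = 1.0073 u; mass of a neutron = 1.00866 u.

Mass of separated nucleons = 6(1.0073) + 9(1.00866) = 6.0438 + 9.07794 = 15.12174 u
Δm = 15.12174 − 14.98828 = 0.13346 u

0.133 u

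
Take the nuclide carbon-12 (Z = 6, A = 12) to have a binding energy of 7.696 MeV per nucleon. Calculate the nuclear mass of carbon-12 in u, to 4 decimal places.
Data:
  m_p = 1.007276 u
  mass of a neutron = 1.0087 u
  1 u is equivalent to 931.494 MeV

11.9967 u

Total binding energy = 12 × 7.696 = 92.352 MeV
Mass defect = 92.352 MeV / (931.494 MeV/u) = 0.099144 u
Constituent mass = 6(1.007276) + 6(1.0087) = 12.095856 u
Nuclear mass = 12.095856 − 0.099144 = 11.996712 u ≈ 11.9967 u (to 4 decimal places)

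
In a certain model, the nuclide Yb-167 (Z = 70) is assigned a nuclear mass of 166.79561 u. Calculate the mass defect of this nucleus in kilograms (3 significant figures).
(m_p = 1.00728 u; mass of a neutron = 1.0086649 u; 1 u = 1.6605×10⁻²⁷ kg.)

2.58e-27 kg

The nucleus contains 70 protons and 167 − 70 = 97 neutrons.
Σm = 70·m_p + 97·m_n = 70.50960 + 97.8404953 = 168.3500953 u
Mass defect Δm = 168.3500953 − 166.79561 = 1.5544853 u
In SI units: 1.5544853 u × 1.6605×10⁻²⁷ kg/u = 2.5812e-27 kg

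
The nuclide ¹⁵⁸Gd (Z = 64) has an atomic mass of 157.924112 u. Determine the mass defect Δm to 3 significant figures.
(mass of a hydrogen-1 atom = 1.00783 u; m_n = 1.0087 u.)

Mass of separated nucleons = 64(1.00783) + 94(1.0087) = 64.50112 + 94.8178 = 159.31892 u
Mass defect Δm = 159.31892 − 157.924112 = 1.394808 u

1.39 u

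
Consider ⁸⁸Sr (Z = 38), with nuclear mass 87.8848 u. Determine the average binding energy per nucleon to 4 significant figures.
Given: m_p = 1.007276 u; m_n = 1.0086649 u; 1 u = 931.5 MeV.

8.732 MeV/nucleon

The nucleus contains 38 protons and 88 − 38 = 50 neutrons.
Σm = 38·m_p + 50·m_n = 38.276488 + 50.4332450 = 88.7097330 u
Mass defect Δm = 88.7097330 − 87.8848 = 0.8249330 u
E_B = 0.8249330 × 931.5 = 768.425 MeV
Dividing by A = 88 gives 8.732 MeV per nucleon.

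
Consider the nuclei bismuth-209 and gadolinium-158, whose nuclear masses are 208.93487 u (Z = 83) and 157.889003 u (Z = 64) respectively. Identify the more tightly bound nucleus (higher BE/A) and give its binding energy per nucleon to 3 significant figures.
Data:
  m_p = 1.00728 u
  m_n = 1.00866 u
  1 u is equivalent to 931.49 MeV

bismuth-209: Σm = 83(1.00728) + 126(1.00866) = 210.69540 u; Δm = 1.76053 u; E_B = 1639.9 MeV; E_B/A = 7.846 MeV
gadolinium-158: Σm = 64(1.00728) + 94(1.00866) = 159.27996 u; Δm = 1.390957 u; E_B = 1295.66 MeV; E_B/A = 8.200 MeV
gadolinium-158 has the higher binding energy per nucleon, so it is the more tightly bound nucleus.

gadolinium-158; 8.20 MeV/nucleon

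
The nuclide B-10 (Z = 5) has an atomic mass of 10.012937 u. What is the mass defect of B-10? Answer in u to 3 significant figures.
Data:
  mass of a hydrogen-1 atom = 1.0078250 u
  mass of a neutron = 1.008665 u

0.0695 u

The nucleus contains 5 protons and 10 − 5 = 5 neutrons.
Mass of separated nucleons = 5(1.0078250) + 5(1.008665) = 5.0391250 + 5.043325 = 10.0824500 u
The mass defect is 10.0824500 − 10.012937 = 0.0695130 u.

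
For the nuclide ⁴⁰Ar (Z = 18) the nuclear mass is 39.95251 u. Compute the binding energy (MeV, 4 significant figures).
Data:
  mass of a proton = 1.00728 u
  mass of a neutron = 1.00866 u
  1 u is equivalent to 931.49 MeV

343.8 MeV

Σm = 18·m_p + 22·m_n = 18.13104 + 22.19052 = 40.32156 u
Mass defect Δm = 40.32156 − 39.95251 = 0.36905 u
E_B = 0.36905 × 931.49 = 343.766 MeV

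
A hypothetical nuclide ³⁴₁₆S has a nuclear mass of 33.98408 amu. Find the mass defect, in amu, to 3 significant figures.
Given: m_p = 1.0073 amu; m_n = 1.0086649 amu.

With 16 protons and 18 neutrons (A = 34):
Σm = 16·m_p + 18·m_n = 16.1168 + 18.1559682 = 34.2727682 amu
Δm = 34.2727682 − 33.98408 = 0.2886882 amu

0.289 amu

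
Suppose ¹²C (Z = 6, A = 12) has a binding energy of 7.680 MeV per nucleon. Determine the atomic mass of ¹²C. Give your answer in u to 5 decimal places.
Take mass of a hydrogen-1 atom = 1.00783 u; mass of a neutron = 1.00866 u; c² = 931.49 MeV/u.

12.00000 u

Total binding energy = 12 × 7.680 = 92.160 MeV
Mass defect = 92.160 MeV / (931.49 MeV/u) = 0.0989383 u
Constituent mass = 6(1.00783) + 6(1.00866) = 12.09894 u
Atomic mass = 12.09894 − 0.0989383 = 12.0000017 u ≈ 12.00000 u (to 5 decimal places)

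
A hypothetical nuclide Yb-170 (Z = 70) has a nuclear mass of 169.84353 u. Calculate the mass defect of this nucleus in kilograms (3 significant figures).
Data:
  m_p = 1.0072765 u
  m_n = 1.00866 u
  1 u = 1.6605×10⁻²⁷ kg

Total constituent mass: 70 × 1.0072765 + 100 × 1.00866 = 171.3753550 u
Δm = 171.3753550 − 169.84353 = 1.5318250 u
In SI units: 1.5318250 u × 1.6605×10⁻²⁷ kg/u = 2.5436e-27 kg

2.54e-27 kg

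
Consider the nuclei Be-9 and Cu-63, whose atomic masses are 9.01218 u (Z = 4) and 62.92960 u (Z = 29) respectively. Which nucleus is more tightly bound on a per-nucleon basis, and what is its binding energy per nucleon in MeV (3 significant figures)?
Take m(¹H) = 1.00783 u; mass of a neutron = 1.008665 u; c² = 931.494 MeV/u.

Cu-63; 8.75 MeV/nucleon

Be-9: Σm = 4(1.00783) + 5(1.008665) = 9.074645 u; Δm = 0.062465 u; E_B = 58.186 MeV; E_B/A = 6.465 MeV
Cu-63: Σm = 29(1.00783) + 34(1.008665) = 63.521680 u; Δm = 0.592080 u; E_B = 551.52 MeV; E_B/A = 8.754 MeV
Cu-63 has the higher binding energy per nucleon, so it is the more tightly bound nucleus.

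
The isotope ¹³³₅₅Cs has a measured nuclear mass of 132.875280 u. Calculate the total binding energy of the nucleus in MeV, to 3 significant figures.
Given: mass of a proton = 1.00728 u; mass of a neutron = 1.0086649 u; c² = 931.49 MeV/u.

Z = 55, so N = A − Z = 133 − 55 = 78.
Total constituent mass: 55 × 1.00728 + 78 × 1.0086649 = 134.0762622 u
Δm = 134.0762622 − 132.875280 = 1.2009822 u
Converting to energy: 1.2009822 u × 931.49 MeV/u = 1118.70 MeV

1120 MeV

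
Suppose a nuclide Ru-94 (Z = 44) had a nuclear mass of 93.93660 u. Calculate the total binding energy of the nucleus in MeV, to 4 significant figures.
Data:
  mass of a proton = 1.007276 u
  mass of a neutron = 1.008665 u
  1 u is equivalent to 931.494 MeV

760.8 MeV

Z = 44, so N = A − Z = 94 − 44 = 50.
Total constituent mass: 44 × 1.007276 + 50 × 1.008665 = 94.753394 u
Mass defect Δm = 94.753394 − 93.93660 = 0.816794 u
Binding energy = Δm·c² = 0.816794 × 931.494 MeV/u = 760.839 MeV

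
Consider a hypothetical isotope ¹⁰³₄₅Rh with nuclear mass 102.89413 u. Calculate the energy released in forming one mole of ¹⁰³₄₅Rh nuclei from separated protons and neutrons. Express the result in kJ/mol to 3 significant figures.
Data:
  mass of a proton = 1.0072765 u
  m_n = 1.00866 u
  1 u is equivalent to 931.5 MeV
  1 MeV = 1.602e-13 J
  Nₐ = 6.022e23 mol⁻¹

With 45 protons and 58 neutrons (A = 103):
Mass of separated nucleons = 45(1.0072765) + 58(1.00866) = 45.3274425 + 58.50228 = 103.8297225 u
Mass defect Δm = 103.8297225 − 102.89413 = 0.9355925 u
Converting to energy: 0.9355925 u × 931.5 MeV/u = 871.504 MeV
Per nucleus in joules: 871.504 MeV × 1.602e-13 J/MeV = 1.3961e-10 J
Per mole: 1.3961e-10 J × 6.022e23 mol⁻¹ = 8.4073e+13 J/mol

8.41e+10 kJ/mol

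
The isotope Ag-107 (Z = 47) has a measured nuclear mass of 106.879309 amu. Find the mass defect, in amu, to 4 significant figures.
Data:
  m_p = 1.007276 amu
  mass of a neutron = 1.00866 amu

With 47 protons and 60 neutrons (A = 107):
Total constituent mass: 47 × 1.007276 + 60 × 1.00866 = 107.861572 amu
Mass defect Δm = 107.861572 − 106.879309 = 0.982263 amu

0.9823 amu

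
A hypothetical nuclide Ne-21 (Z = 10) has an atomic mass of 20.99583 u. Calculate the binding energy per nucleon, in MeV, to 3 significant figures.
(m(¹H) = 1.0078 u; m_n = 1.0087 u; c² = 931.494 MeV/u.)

With 10 protons and 11 neutrons (A = 21):
Σm = 10·m(¹H) + 11·m_n = 10.0780 + 11.0957 = 21.1737 u
The mass defect is 21.1737 − 20.99583 = 0.17787 u.
Converting to energy: 0.17787 u × 931.494 MeV/u = 165.685 MeV
Dividing by A = 21 gives 7.890 MeV per nucleon.

7.89 MeV/nucleon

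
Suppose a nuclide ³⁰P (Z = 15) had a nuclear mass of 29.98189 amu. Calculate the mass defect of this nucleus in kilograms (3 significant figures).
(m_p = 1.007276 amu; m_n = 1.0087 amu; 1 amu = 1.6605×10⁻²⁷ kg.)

4.28e-28 kg

Z = 15, so N = A − Z = 30 − 15 = 15.
Total constituent mass: 15 × 1.007276 + 15 × 1.0087 = 30.239640 amu
Δm = 30.239640 − 29.98189 = 0.257750 amu
In SI units: 0.257750 amu × 1.6605×10⁻²⁷ kg/amu = 4.2799e-28 kg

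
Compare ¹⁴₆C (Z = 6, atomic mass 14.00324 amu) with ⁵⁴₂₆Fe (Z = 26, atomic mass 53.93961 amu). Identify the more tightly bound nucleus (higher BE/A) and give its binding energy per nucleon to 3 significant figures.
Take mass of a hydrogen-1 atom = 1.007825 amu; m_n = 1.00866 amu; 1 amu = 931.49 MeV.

¹⁴₆C: Σm = 6(1.007825) + 8(1.00866) = 14.116230 amu; Δm = 0.112990 amu; E_B = 105.25 MeV; E_B/A = 7.518 MeV
⁵⁴₂₆Fe: Σm = 26(1.007825) + 28(1.00866) = 54.445930 amu; Δm = 0.506320 amu; E_B = 471.63 MeV; E_B/A = 8.734 MeV
⁵⁴₂₆Fe has the higher binding energy per nucleon, so it is the more tightly bound nucleus.

⁵⁴₂₆Fe; 8.73 MeV/nucleon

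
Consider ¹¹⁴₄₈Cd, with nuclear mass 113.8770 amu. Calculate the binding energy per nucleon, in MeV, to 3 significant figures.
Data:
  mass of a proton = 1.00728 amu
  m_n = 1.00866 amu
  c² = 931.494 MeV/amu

Total constituent mass: 48 × 1.00728 + 66 × 1.00866 = 114.92100 amu
Δm = 114.92100 − 113.8770 = 1.04400 amu
Binding energy = Δm·c² = 1.04400 × 931.494 MeV/amu = 972.480 MeV
BE/A = 972.480 MeV / 114 = 8.531 MeV/nucleon

8.53 MeV/nucleon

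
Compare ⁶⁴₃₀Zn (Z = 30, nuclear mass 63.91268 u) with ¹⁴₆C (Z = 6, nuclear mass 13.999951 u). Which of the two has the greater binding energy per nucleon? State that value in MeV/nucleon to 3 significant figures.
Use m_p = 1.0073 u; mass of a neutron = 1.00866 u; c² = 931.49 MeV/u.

⁶⁴₃₀Zn; 8.74 MeV/nucleon

⁶⁴₃₀Zn: Σm = 30(1.0073) + 34(1.00866) = 64.51344 u; Δm = 0.60076 u; E_B = 559.60 MeV; E_B/A = 8.744 MeV
¹⁴₆C: Σm = 6(1.0073) + 8(1.00866) = 14.11308 u; Δm = 0.113129 u; E_B = 105.38 MeV; E_B/A = 7.527 MeV
⁶⁴₃₀Zn has the higher binding energy per nucleon, so it is the more tightly bound nucleus.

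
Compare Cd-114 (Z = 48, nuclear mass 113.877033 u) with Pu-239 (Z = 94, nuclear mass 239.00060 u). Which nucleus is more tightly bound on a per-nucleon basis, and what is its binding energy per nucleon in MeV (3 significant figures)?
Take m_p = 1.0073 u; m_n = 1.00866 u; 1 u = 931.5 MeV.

Cd-114; 8.54 MeV/nucleon

Cd-114: Σm = 48(1.0073) + 66(1.00866) = 114.92196 u; Δm = 1.044927 u; E_B = 973.35 MeV; E_B/A = 8.538 MeV
Pu-239: Σm = 94(1.0073) + 145(1.00866) = 240.94190 u; Δm = 1.94130 u; E_B = 1808.3 MeV; E_B/A = 7.566 MeV
Cd-114 has the higher binding energy per nucleon, so it is the more tightly bound nucleus.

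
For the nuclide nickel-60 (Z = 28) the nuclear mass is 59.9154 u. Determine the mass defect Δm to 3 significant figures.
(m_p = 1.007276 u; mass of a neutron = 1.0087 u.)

0.567 u

Total constituent mass: 28 × 1.007276 + 32 × 1.0087 = 60.482128 u
Δm = 60.482128 − 59.9154 = 0.566728 u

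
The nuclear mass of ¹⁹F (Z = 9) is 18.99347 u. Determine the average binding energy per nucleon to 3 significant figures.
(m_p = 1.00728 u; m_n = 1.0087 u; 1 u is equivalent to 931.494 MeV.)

Total constituent mass: 9 × 1.00728 + 10 × 1.0087 = 19.15252 u
Mass defect Δm = 19.15252 − 18.99347 = 0.15905 u
E_B = 0.15905 × 931.494 = 148.154 MeV
Dividing by A = 19 gives 7.798 MeV per nucleon.

7.80 MeV/nucleon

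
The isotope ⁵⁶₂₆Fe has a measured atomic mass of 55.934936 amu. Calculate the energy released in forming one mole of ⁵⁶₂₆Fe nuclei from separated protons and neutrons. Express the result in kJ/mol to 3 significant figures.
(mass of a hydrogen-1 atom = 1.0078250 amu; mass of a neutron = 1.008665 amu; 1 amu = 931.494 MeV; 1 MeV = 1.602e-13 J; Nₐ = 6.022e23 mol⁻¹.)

4.75e+10 kJ/mol

The nucleus contains 26 protons and 56 − 26 = 30 neutrons.
Total constituent mass: 26 × 1.0078250 + 30 × 1.008665 = 56.4634000 amu
Mass defect Δm = 56.4634000 − 55.934936 = 0.5284640 amu
Binding energy = Δm·c² = 0.5284640 × 931.494 MeV/amu = 492.261 MeV
Per nucleus in joules: 492.261 MeV × 1.602e-13 J/MeV = 7.8860e-11 J
Per mole: 7.8860e-11 J × 6.022e23 mol⁻¹ = 4.7489e+13 J/mol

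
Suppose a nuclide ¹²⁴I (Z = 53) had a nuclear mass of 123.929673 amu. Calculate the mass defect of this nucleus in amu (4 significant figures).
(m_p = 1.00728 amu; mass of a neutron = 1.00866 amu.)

1.071 amu

The nucleus contains 53 protons and 124 − 53 = 71 neutrons.
Total constituent mass: 53 × 1.00728 + 71 × 1.00866 = 125.00070 amu
Δm = 125.00070 − 123.929673 = 1.071027 amu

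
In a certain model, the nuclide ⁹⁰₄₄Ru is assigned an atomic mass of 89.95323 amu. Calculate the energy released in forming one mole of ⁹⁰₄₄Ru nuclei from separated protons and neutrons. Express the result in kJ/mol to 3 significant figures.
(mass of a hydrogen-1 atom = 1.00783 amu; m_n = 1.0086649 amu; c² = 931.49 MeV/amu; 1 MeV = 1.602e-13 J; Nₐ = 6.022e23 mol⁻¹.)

Mass of separated nucleons = 44(1.00783) + 46(1.0086649) = 44.34452 + 46.3985854 = 90.7431054 amu
The mass defect is 90.7431054 − 89.95323 = 0.7898754 amu.
E_B = 0.7898754 × 931.49 = 735.761 MeV
Per nucleus in joules: 735.761 MeV × 1.602e-13 J/MeV = 1.1787e-10 J
Per mole: 1.1787e-10 J × 6.022e23 mol⁻¹ = 7.0981e+13 J/mol

7.10e+10 kJ/mol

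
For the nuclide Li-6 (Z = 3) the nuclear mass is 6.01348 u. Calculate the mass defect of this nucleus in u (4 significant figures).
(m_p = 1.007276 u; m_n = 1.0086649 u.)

Z = 3, so N = A − Z = 6 − 3 = 3.
Σm = 3·m_p + 3·m_n = 3.021828 + 3.0259947 = 6.0478227 u
Mass defect Δm = 6.0478227 − 6.01348 = 0.0343427 u

0.03434 u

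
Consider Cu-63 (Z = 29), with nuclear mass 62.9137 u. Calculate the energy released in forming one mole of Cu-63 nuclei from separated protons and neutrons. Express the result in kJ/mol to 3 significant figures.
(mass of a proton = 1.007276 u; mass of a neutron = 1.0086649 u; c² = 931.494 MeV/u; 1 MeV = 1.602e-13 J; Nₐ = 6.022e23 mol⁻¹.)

5.32e+10 kJ/mol

Σm = 29·m_p + 34·m_n = 29.211004 + 34.2946066 = 63.5056106 u
The mass defect is 63.5056106 − 62.9137 = 0.5919106 u.
Binding energy = Δm·c² = 0.5919106 × 931.494 MeV/u = 551.361 MeV
Per nucleus in joules: 551.361 MeV × 1.602e-13 J/MeV = 8.8328e-11 J
Per mole: 8.8328e-11 J × 6.022e23 mol⁻¹ = 5.3191e+13 J/mol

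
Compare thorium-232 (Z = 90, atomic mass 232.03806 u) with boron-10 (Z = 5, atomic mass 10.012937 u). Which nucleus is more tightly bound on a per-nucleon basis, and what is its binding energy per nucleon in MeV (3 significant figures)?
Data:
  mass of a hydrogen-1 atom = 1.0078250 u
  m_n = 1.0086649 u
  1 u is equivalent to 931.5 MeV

thorium-232: Σm = 90(1.0078250) + 142(1.0086649) = 233.9346658 u; Δm = 1.8966058 u; E_B = 1766.7 MeV; E_B/A = 7.615 MeV
boron-10: Σm = 5(1.0078250) + 5(1.0086649) = 10.0824495 u; Δm = 0.0695125 u; E_B = 64.751 MeV; E_B/A = 6.475 MeV
thorium-232 has the higher binding energy per nucleon, so it is the more tightly bound nucleus.

thorium-232; 7.62 MeV/nucleon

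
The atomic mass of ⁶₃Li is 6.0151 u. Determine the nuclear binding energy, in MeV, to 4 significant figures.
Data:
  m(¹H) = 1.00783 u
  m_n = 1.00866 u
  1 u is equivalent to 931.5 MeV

32.02 MeV

Total constituent mass: 3 × 1.00783 + 3 × 1.00866 = 6.04947 u
The mass defect is 6.04947 − 6.0151 = 0.03437 u.
E_B = 0.03437 × 931.5 = 32.0157 MeV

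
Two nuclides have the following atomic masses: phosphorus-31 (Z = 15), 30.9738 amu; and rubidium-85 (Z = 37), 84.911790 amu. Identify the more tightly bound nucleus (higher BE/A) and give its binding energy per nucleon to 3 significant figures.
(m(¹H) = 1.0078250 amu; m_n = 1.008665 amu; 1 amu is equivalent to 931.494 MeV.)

rubidium-85; 8.70 MeV/nucleon

phosphorus-31: Σm = 15(1.0078250) + 16(1.008665) = 31.2560150 amu; Δm = 0.2822150 amu; E_B = 262.88 MeV; E_B/A = 8.480 MeV
rubidium-85: Σm = 37(1.0078250) + 48(1.008665) = 85.7054450 amu; Δm = 0.7936550 amu; E_B = 739.28 MeV; E_B/A = 8.697 MeV
rubidium-85 has the higher binding energy per nucleon, so it is the more tightly bound nucleus.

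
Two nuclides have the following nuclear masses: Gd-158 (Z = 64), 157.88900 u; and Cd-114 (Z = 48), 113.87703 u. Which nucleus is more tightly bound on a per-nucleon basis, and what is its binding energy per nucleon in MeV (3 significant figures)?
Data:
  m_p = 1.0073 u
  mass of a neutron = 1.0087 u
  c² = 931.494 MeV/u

Gd-158: Σm = 64(1.0073) + 94(1.0087) = 159.2850 u; Δm = 1.39600 u; E_B = 1300.4 MeV; E_B/A = 8.230 MeV
Cd-114: Σm = 48(1.0073) + 66(1.0087) = 114.9246 u; Δm = 1.04757 u; E_B = 975.81 MeV; E_B/A = 8.560 MeV
Cd-114 has the higher binding energy per nucleon, so it is the more tightly bound nucleus.

Cd-114; 8.56 MeV/nucleon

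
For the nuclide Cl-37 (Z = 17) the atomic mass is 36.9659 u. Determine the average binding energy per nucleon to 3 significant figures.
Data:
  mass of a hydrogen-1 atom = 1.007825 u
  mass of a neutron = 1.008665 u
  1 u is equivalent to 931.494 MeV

8.57 MeV/nucleon

Mass of separated nucleons = 17(1.007825) + 20(1.008665) = 17.133025 + 20.173300 = 37.306325 u
Δm = 37.306325 − 36.9659 = 0.340425 u
Converting to energy: 0.340425 u × 931.494 MeV/u = 317.104 MeV
Dividing by A = 37 gives 8.570 MeV per nucleon.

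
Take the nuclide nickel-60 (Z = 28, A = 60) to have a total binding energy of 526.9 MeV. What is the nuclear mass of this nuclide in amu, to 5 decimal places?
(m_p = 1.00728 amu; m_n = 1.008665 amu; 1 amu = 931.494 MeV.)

Mass defect = 526.9 MeV / (931.494 MeV/amu) = 0.5656504 amu
Constituent mass = 28(1.00728) + 32(1.008665) = 60.481120 amu
Nuclear mass = 60.481120 − 0.5656504 = 59.9154696 amu ≈ 59.91547 amu (to 5 decimal places)

59.91547 amu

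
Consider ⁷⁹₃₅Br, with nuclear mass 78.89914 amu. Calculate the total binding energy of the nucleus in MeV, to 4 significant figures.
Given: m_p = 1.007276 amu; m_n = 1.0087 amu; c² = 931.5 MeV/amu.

687.7 MeV

Z = 35, so N = A − Z = 79 − 35 = 44.
Total constituent mass: 35 × 1.007276 + 44 × 1.0087 = 79.637460 amu
The mass defect is 79.637460 − 78.89914 = 0.738320 amu.
Converting to energy: 0.738320 amu × 931.5 MeV/amu = 687.745 MeV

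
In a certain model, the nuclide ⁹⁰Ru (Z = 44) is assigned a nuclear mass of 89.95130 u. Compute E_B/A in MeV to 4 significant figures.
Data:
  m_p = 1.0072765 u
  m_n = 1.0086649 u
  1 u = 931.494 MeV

The nucleus contains 44 protons and 90 − 44 = 46 neutrons.
Σm = 44·m_p + 46·m_n = 44.3201660 + 46.3985854 = 90.7187514 u
The mass defect is 90.7187514 − 89.95130 = 0.7674514 u.
E_B = 0.7674514 × 931.494 = 714.876 MeV
Per nucleon: 714.876 / 90 = 7.943 MeV

7.943 MeV/nucleon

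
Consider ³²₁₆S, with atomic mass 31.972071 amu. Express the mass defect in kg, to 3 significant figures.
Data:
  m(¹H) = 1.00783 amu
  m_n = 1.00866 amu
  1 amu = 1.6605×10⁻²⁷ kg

4.84e-28 kg

The nucleus contains 16 protons and 32 − 16 = 16 neutrons.
Mass of separated nucleons = 16(1.00783) + 16(1.00866) = 16.12528 + 16.13856 = 32.26384 amu
Mass defect Δm = 32.26384 − 31.972071 = 0.291769 amu
In SI units: 0.291769 amu × 1.6605×10⁻²⁷ kg/amu = 4.8448e-28 kg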